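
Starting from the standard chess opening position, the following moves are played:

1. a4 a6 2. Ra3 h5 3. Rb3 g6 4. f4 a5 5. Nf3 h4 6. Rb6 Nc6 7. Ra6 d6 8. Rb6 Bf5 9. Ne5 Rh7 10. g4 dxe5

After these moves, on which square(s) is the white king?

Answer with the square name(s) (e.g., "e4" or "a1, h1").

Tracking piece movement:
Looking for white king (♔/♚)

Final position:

  a b c d e f g h
  ─────────────────
8│♜ · · ♛ ♚ ♝ ♞ ·│8
7│· ♟ ♟ · ♟ ♟ · ♜│7
6│· ♖ ♞ · · · ♟ ·│6
5│♟ · · · ♟ ♝ · ·│5
4│♙ · · · · ♙ ♙ ♟│4
3│· · · · · · · ·│3
2│· ♙ ♙ ♙ ♙ · · ♙│2
1│· ♘ ♗ ♕ ♔ ♗ · ♖│1
  ─────────────────
  a b c d e f g h


e1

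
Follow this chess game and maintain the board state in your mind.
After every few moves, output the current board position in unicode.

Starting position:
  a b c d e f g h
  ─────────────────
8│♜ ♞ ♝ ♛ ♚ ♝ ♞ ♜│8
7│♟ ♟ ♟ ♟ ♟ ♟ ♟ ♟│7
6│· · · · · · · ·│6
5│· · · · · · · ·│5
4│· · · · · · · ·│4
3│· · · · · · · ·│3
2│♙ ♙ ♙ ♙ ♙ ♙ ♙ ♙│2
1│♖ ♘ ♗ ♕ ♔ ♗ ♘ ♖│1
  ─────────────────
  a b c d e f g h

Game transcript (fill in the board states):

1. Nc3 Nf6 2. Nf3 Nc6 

  a b c d e f g h
  ─────────────────
8│♜ · ♝ ♛ ♚ ♝ · ♜│8
7│♟ ♟ ♟ ♟ ♟ ♟ ♟ ♟│7
6│· · ♞ · · ♞ · ·│6
5│· · · · · · · ·│5
4│· · · · · · · ·│4
3│· · ♘ · · ♘ · ·│3
2│♙ ♙ ♙ ♙ ♙ ♙ ♙ ♙│2
1│♖ · ♗ ♕ ♔ ♗ · ♖│1
  ─────────────────
  a b c d e f g h

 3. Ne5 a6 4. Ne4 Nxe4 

  a b c d e f g h
  ─────────────────
8│♜ · ♝ ♛ ♚ ♝ · ♜│8
7│· ♟ ♟ ♟ ♟ ♟ ♟ ♟│7
6│♟ · ♞ · · · · ·│6
5│· · · · ♘ · · ·│5
4│· · · · ♞ · · ·│4
3│· · · · · · · ·│3
2│♙ ♙ ♙ ♙ ♙ ♙ ♙ ♙│2
1│♖ · ♗ ♕ ♔ ♗ · ♖│1
  ─────────────────
  a b c d e f g h

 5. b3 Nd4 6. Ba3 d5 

  a b c d e f g h
  ─────────────────
8│♜ · ♝ ♛ ♚ ♝ · ♜│8
7│· ♟ ♟ · ♟ ♟ ♟ ♟│7
6│♟ · · · · · · ·│6
5│· · · ♟ ♘ · · ·│5
4│· · · ♞ ♞ · · ·│4
3│♗ ♙ · · · · · ·│3
2│♙ · ♙ ♙ ♙ ♙ ♙ ♙│2
1│♖ · · ♕ ♔ ♗ · ♖│1
  ─────────────────
  a b c d e f g h



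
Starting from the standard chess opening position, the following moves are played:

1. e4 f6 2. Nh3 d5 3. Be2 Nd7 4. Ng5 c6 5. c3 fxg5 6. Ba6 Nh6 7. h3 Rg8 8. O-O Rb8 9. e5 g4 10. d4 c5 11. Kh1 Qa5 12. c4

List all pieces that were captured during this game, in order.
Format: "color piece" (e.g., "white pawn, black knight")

Tracking captures:
  fxg5: captured white knight

white knight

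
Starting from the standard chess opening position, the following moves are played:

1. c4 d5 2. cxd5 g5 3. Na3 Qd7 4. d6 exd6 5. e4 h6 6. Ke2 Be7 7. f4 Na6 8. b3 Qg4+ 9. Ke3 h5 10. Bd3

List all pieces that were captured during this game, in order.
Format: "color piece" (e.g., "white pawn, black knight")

Tracking captures:
  cxd5: captured black pawn
  exd6: captured white pawn

black pawn, white pawn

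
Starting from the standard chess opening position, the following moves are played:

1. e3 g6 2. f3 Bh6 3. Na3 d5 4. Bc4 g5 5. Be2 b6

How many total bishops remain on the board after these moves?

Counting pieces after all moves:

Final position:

  a b c d e f g h
  ─────────────────
8│♜ ♞ ♝ ♛ ♚ · ♞ ♜│8
7│♟ · ♟ · ♟ ♟ · ♟│7
6│· ♟ · · · · · ♝│6
5│· · · ♟ · · ♟ ·│5
4│· · · · · · · ·│4
3│♘ · · · ♙ ♙ · ·│3
2│♙ ♙ ♙ ♙ ♗ · ♙ ♙│2
1│♖ · ♗ ♕ ♔ · ♘ ♖│1
  ─────────────────
  a b c d e f g h


4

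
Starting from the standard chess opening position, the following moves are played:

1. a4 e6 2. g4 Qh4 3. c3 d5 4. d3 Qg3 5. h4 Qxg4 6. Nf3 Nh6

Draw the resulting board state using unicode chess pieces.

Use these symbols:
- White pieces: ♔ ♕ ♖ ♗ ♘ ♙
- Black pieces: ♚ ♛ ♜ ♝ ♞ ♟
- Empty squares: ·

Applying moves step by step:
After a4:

♜ ♞ ♝ ♛ ♚ ♝ ♞ ♜
♟ ♟ ♟ ♟ ♟ ♟ ♟ ♟
· · · · · · · ·
· · · · · · · ·
♙ · · · · · · ·
· · · · · · · ·
· ♙ ♙ ♙ ♙ ♙ ♙ ♙
♖ ♘ ♗ ♕ ♔ ♗ ♘ ♖


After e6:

♜ ♞ ♝ ♛ ♚ ♝ ♞ ♜
♟ ♟ ♟ ♟ · ♟ ♟ ♟
· · · · ♟ · · ·
· · · · · · · ·
♙ · · · · · · ·
· · · · · · · ·
· ♙ ♙ ♙ ♙ ♙ ♙ ♙
♖ ♘ ♗ ♕ ♔ ♗ ♘ ♖


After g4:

♜ ♞ ♝ ♛ ♚ ♝ ♞ ♜
♟ ♟ ♟ ♟ · ♟ ♟ ♟
· · · · ♟ · · ·
· · · · · · · ·
♙ · · · · · ♙ ·
· · · · · · · ·
· ♙ ♙ ♙ ♙ ♙ · ♙
♖ ♘ ♗ ♕ ♔ ♗ ♘ ♖


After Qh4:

♜ ♞ ♝ · ♚ ♝ ♞ ♜
♟ ♟ ♟ ♟ · ♟ ♟ ♟
· · · · ♟ · · ·
· · · · · · · ·
♙ · · · · · ♙ ♛
· · · · · · · ·
· ♙ ♙ ♙ ♙ ♙ · ♙
♖ ♘ ♗ ♕ ♔ ♗ ♘ ♖


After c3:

♜ ♞ ♝ · ♚ ♝ ♞ ♜
♟ ♟ ♟ ♟ · ♟ ♟ ♟
· · · · ♟ · · ·
· · · · · · · ·
♙ · · · · · ♙ ♛
· · ♙ · · · · ·
· ♙ · ♙ ♙ ♙ · ♙
♖ ♘ ♗ ♕ ♔ ♗ ♘ ♖


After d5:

♜ ♞ ♝ · ♚ ♝ ♞ ♜
♟ ♟ ♟ · · ♟ ♟ ♟
· · · · ♟ · · ·
· · · ♟ · · · ·
♙ · · · · · ♙ ♛
· · ♙ · · · · ·
· ♙ · ♙ ♙ ♙ · ♙
♖ ♘ ♗ ♕ ♔ ♗ ♘ ♖


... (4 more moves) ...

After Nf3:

♜ ♞ ♝ · ♚ ♝ ♞ ♜
♟ ♟ ♟ · · ♟ ♟ ♟
· · · · ♟ · · ·
· · · ♟ · · · ·
♙ · · · · · ♛ ♙
· · ♙ ♙ · ♘ · ·
· ♙ · · ♙ ♙ · ·
♖ ♘ ♗ ♕ ♔ ♗ · ♖


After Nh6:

♜ ♞ ♝ · ♚ ♝ · ♜
♟ ♟ ♟ · · ♟ ♟ ♟
· · · · ♟ · · ♞
· · · ♟ · · · ·
♙ · · · · · ♛ ♙
· · ♙ ♙ · ♘ · ·
· ♙ · · ♙ ♙ · ·
♖ ♘ ♗ ♕ ♔ ♗ · ♖



  a b c d e f g h
  ─────────────────
8│♜ ♞ ♝ · ♚ ♝ · ♜│8
7│♟ ♟ ♟ · · ♟ ♟ ♟│7
6│· · · · ♟ · · ♞│6
5│· · · ♟ · · · ·│5
4│♙ · · · · · ♛ ♙│4
3│· · ♙ ♙ · ♘ · ·│3
2│· ♙ · · ♙ ♙ · ·│2
1│♖ ♘ ♗ ♕ ♔ ♗ · ♖│1
  ─────────────────
  a b c d e f g h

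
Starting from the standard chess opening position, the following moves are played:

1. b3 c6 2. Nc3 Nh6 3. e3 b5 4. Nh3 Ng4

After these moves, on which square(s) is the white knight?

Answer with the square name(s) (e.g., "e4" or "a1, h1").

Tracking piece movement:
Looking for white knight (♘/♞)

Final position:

  a b c d e f g h
  ─────────────────
8│♜ ♞ ♝ ♛ ♚ ♝ · ♜│8
7│♟ · · ♟ ♟ ♟ ♟ ♟│7
6│· · ♟ · · · · ·│6
5│· ♟ · · · · · ·│5
4│· · · · · · ♞ ·│4
3│· ♙ ♘ · ♙ · · ♘│3
2│♙ · ♙ ♙ · ♙ ♙ ♙│2
1│♖ · ♗ ♕ ♔ ♗ · ♖│1
  ─────────────────
  a b c d e f g h


c3, h3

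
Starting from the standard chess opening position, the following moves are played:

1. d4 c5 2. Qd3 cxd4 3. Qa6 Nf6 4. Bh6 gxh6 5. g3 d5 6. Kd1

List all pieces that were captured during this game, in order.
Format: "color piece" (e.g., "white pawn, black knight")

Tracking captures:
  cxd4: captured white pawn
  gxh6: captured white bishop

white pawn, white bishop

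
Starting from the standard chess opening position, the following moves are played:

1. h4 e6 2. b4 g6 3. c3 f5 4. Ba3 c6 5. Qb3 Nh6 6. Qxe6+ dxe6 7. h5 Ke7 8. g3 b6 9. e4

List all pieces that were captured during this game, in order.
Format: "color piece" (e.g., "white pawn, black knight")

Tracking captures:
  Qxe6+: captured black pawn
  dxe6: captured white queen

black pawn, white queen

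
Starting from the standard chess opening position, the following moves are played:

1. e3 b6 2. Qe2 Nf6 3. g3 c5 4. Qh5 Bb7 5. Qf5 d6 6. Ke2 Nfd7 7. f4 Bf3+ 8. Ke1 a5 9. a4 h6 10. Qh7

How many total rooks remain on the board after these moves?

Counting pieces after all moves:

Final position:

  a b c d e f g h
  ─────────────────
8│♜ ♞ · ♛ ♚ ♝ · ♜│8
7│· · · ♞ ♟ ♟ ♟ ♕│7
6│· ♟ · ♟ · · · ♟│6
5│♟ · ♟ · · · · ·│5
4│♙ · · · · ♙ · ·│4
3│· · · · ♙ ♝ ♙ ·│3
2│· ♙ ♙ ♙ · · · ♙│2
1│♖ ♘ ♗ · ♔ ♗ ♘ ♖│1
  ─────────────────
  a b c d e f g h


4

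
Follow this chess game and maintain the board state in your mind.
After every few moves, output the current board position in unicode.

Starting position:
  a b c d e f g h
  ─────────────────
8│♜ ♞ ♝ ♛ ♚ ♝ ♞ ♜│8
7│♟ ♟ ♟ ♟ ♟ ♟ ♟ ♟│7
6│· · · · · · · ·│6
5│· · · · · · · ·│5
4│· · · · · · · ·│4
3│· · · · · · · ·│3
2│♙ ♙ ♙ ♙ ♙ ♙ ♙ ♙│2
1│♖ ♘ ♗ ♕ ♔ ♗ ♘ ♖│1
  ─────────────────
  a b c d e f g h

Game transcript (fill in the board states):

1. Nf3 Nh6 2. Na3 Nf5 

  a b c d e f g h
  ─────────────────
8│♜ ♞ ♝ ♛ ♚ ♝ · ♜│8
7│♟ ♟ ♟ ♟ ♟ ♟ ♟ ♟│7
6│· · · · · · · ·│6
5│· · · · · ♞ · ·│5
4│· · · · · · · ·│4
3│♘ · · · · ♘ · ·│3
2│♙ ♙ ♙ ♙ ♙ ♙ ♙ ♙│2
1│♖ · ♗ ♕ ♔ ♗ · ♖│1
  ─────────────────
  a b c d e f g h

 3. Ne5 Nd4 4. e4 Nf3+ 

  a b c d e f g h
  ─────────────────
8│♜ ♞ ♝ ♛ ♚ ♝ · ♜│8
7│♟ ♟ ♟ ♟ ♟ ♟ ♟ ♟│7
6│· · · · · · · ·│6
5│· · · · ♘ · · ·│5
4│· · · · ♙ · · ·│4
3│♘ · · · · ♞ · ·│3
2│♙ ♙ ♙ ♙ · ♙ ♙ ♙│2
1│♖ · ♗ ♕ ♔ ♗ · ♖│1
  ─────────────────
  a b c d e f g h

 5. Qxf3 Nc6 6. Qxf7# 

  a b c d e f g h
  ─────────────────
8│♜ · ♝ ♛ ♚ ♝ · ♜│8
7│♟ ♟ ♟ ♟ ♟ ♕ ♟ ♟│7
6│· · ♞ · · · · ·│6
5│· · · · ♘ · · ·│5
4│· · · · ♙ · · ·│4
3│♘ · · · · · · ·│3
2│♙ ♙ ♙ ♙ · ♙ ♙ ♙│2
1│♖ · ♗ · ♔ ♗ · ♖│1
  ─────────────────
  a b c d e f g h


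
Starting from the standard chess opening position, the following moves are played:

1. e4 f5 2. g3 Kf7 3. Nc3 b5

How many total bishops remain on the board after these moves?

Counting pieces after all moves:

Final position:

  a b c d e f g h
  ─────────────────
8│♜ ♞ ♝ ♛ · ♝ ♞ ♜│8
7│♟ · ♟ ♟ ♟ ♚ ♟ ♟│7
6│· · · · · · · ·│6
5│· ♟ · · · ♟ · ·│5
4│· · · · ♙ · · ·│4
3│· · ♘ · · · ♙ ·│3
2│♙ ♙ ♙ ♙ · ♙ · ♙│2
1│♖ · ♗ ♕ ♔ ♗ ♘ ♖│1
  ─────────────────
  a b c d e f g h


4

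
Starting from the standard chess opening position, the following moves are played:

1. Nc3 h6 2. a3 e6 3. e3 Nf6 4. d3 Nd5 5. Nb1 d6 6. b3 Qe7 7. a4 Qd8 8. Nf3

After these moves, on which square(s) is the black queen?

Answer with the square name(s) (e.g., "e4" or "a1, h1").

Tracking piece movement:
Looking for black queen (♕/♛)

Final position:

  a b c d e f g h
  ─────────────────
8│♜ ♞ ♝ ♛ ♚ ♝ · ♜│8
7│♟ ♟ ♟ · · ♟ ♟ ·│7
6│· · · ♟ ♟ · · ♟│6
5│· · · ♞ · · · ·│5
4│♙ · · · · · · ·│4
3│· ♙ · ♙ ♙ ♘ · ·│3
2│· · ♙ · · ♙ ♙ ♙│2
1│♖ ♘ ♗ ♕ ♔ ♗ · ♖│1
  ─────────────────
  a b c d e f g h


d8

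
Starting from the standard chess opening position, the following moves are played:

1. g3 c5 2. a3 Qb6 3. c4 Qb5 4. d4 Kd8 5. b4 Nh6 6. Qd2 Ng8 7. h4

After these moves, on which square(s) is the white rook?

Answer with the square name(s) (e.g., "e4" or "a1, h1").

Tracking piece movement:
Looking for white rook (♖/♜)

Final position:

  a b c d e f g h
  ─────────────────
8│♜ ♞ ♝ ♚ · ♝ ♞ ♜│8
7│♟ ♟ · ♟ ♟ ♟ ♟ ♟│7
6│· · · · · · · ·│6
5│· ♛ ♟ · · · · ·│5
4│· ♙ ♙ ♙ · · · ♙│4
3│♙ · · · · · ♙ ·│3
2│· · · ♕ ♙ ♙ · ·│2
1│♖ ♘ ♗ · ♔ ♗ ♘ ♖│1
  ─────────────────
  a b c d e f g h


a1, h1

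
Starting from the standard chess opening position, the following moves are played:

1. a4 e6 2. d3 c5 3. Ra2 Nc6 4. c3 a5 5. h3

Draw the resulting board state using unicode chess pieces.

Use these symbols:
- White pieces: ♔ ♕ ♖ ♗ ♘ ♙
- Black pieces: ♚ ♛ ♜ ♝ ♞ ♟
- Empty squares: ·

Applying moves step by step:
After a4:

♜ ♞ ♝ ♛ ♚ ♝ ♞ ♜
♟ ♟ ♟ ♟ ♟ ♟ ♟ ♟
· · · · · · · ·
· · · · · · · ·
♙ · · · · · · ·
· · · · · · · ·
· ♙ ♙ ♙ ♙ ♙ ♙ ♙
♖ ♘ ♗ ♕ ♔ ♗ ♘ ♖


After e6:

♜ ♞ ♝ ♛ ♚ ♝ ♞ ♜
♟ ♟ ♟ ♟ · ♟ ♟ ♟
· · · · ♟ · · ·
· · · · · · · ·
♙ · · · · · · ·
· · · · · · · ·
· ♙ ♙ ♙ ♙ ♙ ♙ ♙
♖ ♘ ♗ ♕ ♔ ♗ ♘ ♖


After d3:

♜ ♞ ♝ ♛ ♚ ♝ ♞ ♜
♟ ♟ ♟ ♟ · ♟ ♟ ♟
· · · · ♟ · · ·
· · · · · · · ·
♙ · · · · · · ·
· · · ♙ · · · ·
· ♙ ♙ · ♙ ♙ ♙ ♙
♖ ♘ ♗ ♕ ♔ ♗ ♘ ♖


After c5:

♜ ♞ ♝ ♛ ♚ ♝ ♞ ♜
♟ ♟ · ♟ · ♟ ♟ ♟
· · · · ♟ · · ·
· · ♟ · · · · ·
♙ · · · · · · ·
· · · ♙ · · · ·
· ♙ ♙ · ♙ ♙ ♙ ♙
♖ ♘ ♗ ♕ ♔ ♗ ♘ ♖


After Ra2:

♜ ♞ ♝ ♛ ♚ ♝ ♞ ♜
♟ ♟ · ♟ · ♟ ♟ ♟
· · · · ♟ · · ·
· · ♟ · · · · ·
♙ · · · · · · ·
· · · ♙ · · · ·
♖ ♙ ♙ · ♙ ♙ ♙ ♙
· ♘ ♗ ♕ ♔ ♗ ♘ ♖


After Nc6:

♜ · ♝ ♛ ♚ ♝ ♞ ♜
♟ ♟ · ♟ · ♟ ♟ ♟
· · ♞ · ♟ · · ·
· · ♟ · · · · ·
♙ · · · · · · ·
· · · ♙ · · · ·
♖ ♙ ♙ · ♙ ♙ ♙ ♙
· ♘ ♗ ♕ ♔ ♗ ♘ ♖


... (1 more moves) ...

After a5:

♜ · ♝ ♛ ♚ ♝ ♞ ♜
· ♟ · ♟ · ♟ ♟ ♟
· · ♞ · ♟ · · ·
♟ · ♟ · · · · ·
♙ · · · · · · ·
· · ♙ ♙ · · · ·
♖ ♙ · · ♙ ♙ ♙ ♙
· ♘ ♗ ♕ ♔ ♗ ♘ ♖


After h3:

♜ · ♝ ♛ ♚ ♝ ♞ ♜
· ♟ · ♟ · ♟ ♟ ♟
· · ♞ · ♟ · · ·
♟ · ♟ · · · · ·
♙ · · · · · · ·
· · ♙ ♙ · · · ♙
♖ ♙ · · ♙ ♙ ♙ ·
· ♘ ♗ ♕ ♔ ♗ ♘ ♖



  a b c d e f g h
  ─────────────────
8│♜ · ♝ ♛ ♚ ♝ ♞ ♜│8
7│· ♟ · ♟ · ♟ ♟ ♟│7
6│· · ♞ · ♟ · · ·│6
5│♟ · ♟ · · · · ·│5
4│♙ · · · · · · ·│4
3│· · ♙ ♙ · · · ♙│3
2│♖ ♙ · · ♙ ♙ ♙ ·│2
1│· ♘ ♗ ♕ ♔ ♗ ♘ ♖│1
  ─────────────────
  a b c d e f g h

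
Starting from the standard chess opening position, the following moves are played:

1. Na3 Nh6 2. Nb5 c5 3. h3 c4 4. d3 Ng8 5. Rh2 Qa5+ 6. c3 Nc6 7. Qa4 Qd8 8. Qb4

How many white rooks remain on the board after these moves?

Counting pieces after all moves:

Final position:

  a b c d e f g h
  ─────────────────
8│♜ · ♝ ♛ ♚ ♝ ♞ ♜│8
7│♟ ♟ · ♟ ♟ ♟ ♟ ♟│7
6│· · ♞ · · · · ·│6
5│· ♘ · · · · · ·│5
4│· ♕ ♟ · · · · ·│4
3│· · ♙ ♙ · · · ♙│3
2│♙ ♙ · · ♙ ♙ ♙ ♖│2
1│♖ · ♗ · ♔ ♗ ♘ ·│1
  ─────────────────
  a b c d e f g h


2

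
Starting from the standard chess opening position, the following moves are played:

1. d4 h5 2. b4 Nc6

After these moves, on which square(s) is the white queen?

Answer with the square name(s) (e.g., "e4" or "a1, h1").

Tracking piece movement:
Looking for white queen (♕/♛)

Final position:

  a b c d e f g h
  ─────────────────
8│♜ · ♝ ♛ ♚ ♝ ♞ ♜│8
7│♟ ♟ ♟ ♟ ♟ ♟ ♟ ·│7
6│· · ♞ · · · · ·│6
5│· · · · · · · ♟│5
4│· ♙ · ♙ · · · ·│4
3│· · · · · · · ·│3
2│♙ · ♙ · ♙ ♙ ♙ ♙│2
1│♖ ♘ ♗ ♕ ♔ ♗ ♘ ♖│1
  ─────────────────
  a b c d e f g h


d1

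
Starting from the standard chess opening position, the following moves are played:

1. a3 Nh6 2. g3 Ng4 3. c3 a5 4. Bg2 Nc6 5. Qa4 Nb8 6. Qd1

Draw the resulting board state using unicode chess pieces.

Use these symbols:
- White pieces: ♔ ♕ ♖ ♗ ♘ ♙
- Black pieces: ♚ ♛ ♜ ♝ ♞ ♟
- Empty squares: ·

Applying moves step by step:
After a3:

♜ ♞ ♝ ♛ ♚ ♝ ♞ ♜
♟ ♟ ♟ ♟ ♟ ♟ ♟ ♟
· · · · · · · ·
· · · · · · · ·
· · · · · · · ·
♙ · · · · · · ·
· ♙ ♙ ♙ ♙ ♙ ♙ ♙
♖ ♘ ♗ ♕ ♔ ♗ ♘ ♖


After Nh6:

♜ ♞ ♝ ♛ ♚ ♝ · ♜
♟ ♟ ♟ ♟ ♟ ♟ ♟ ♟
· · · · · · · ♞
· · · · · · · ·
· · · · · · · ·
♙ · · · · · · ·
· ♙ ♙ ♙ ♙ ♙ ♙ ♙
♖ ♘ ♗ ♕ ♔ ♗ ♘ ♖


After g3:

♜ ♞ ♝ ♛ ♚ ♝ · ♜
♟ ♟ ♟ ♟ ♟ ♟ ♟ ♟
· · · · · · · ♞
· · · · · · · ·
· · · · · · · ·
♙ · · · · · ♙ ·
· ♙ ♙ ♙ ♙ ♙ · ♙
♖ ♘ ♗ ♕ ♔ ♗ ♘ ♖


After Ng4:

♜ ♞ ♝ ♛ ♚ ♝ · ♜
♟ ♟ ♟ ♟ ♟ ♟ ♟ ♟
· · · · · · · ·
· · · · · · · ·
· · · · · · ♞ ·
♙ · · · · · ♙ ·
· ♙ ♙ ♙ ♙ ♙ · ♙
♖ ♘ ♗ ♕ ♔ ♗ ♘ ♖


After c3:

♜ ♞ ♝ ♛ ♚ ♝ · ♜
♟ ♟ ♟ ♟ ♟ ♟ ♟ ♟
· · · · · · · ·
· · · · · · · ·
· · · · · · ♞ ·
♙ · ♙ · · · ♙ ·
· ♙ · ♙ ♙ ♙ · ♙
♖ ♘ ♗ ♕ ♔ ♗ ♘ ♖


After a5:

♜ ♞ ♝ ♛ ♚ ♝ · ♜
· ♟ ♟ ♟ ♟ ♟ ♟ ♟
· · · · · · · ·
♟ · · · · · · ·
· · · · · · ♞ ·
♙ · ♙ · · · ♙ ·
· ♙ · ♙ ♙ ♙ · ♙
♖ ♘ ♗ ♕ ♔ ♗ ♘ ♖


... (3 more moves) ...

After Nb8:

♜ ♞ ♝ ♛ ♚ ♝ · ♜
· ♟ ♟ ♟ ♟ ♟ ♟ ♟
· · · · · · · ·
♟ · · · · · · ·
♕ · · · · · ♞ ·
♙ · ♙ · · · ♙ ·
· ♙ · ♙ ♙ ♙ ♗ ♙
♖ ♘ ♗ · ♔ · ♘ ♖


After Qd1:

♜ ♞ ♝ ♛ ♚ ♝ · ♜
· ♟ ♟ ♟ ♟ ♟ ♟ ♟
· · · · · · · ·
♟ · · · · · · ·
· · · · · · ♞ ·
♙ · ♙ · · · ♙ ·
· ♙ · ♙ ♙ ♙ ♗ ♙
♖ ♘ ♗ ♕ ♔ · ♘ ♖



  a b c d e f g h
  ─────────────────
8│♜ ♞ ♝ ♛ ♚ ♝ · ♜│8
7│· ♟ ♟ ♟ ♟ ♟ ♟ ♟│7
6│· · · · · · · ·│6
5│♟ · · · · · · ·│5
4│· · · · · · ♞ ·│4
3│♙ · ♙ · · · ♙ ·│3
2│· ♙ · ♙ ♙ ♙ ♗ ♙│2
1│♖ ♘ ♗ ♕ ♔ · ♘ ♖│1
  ─────────────────
  a b c d e f g h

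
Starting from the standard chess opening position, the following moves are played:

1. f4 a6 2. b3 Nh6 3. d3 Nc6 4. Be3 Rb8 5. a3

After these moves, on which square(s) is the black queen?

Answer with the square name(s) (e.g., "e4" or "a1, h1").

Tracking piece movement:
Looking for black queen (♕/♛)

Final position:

  a b c d e f g h
  ─────────────────
8│· ♜ ♝ ♛ ♚ ♝ · ♜│8
7│· ♟ ♟ ♟ ♟ ♟ ♟ ♟│7
6│♟ · ♞ · · · · ♞│6
5│· · · · · · · ·│5
4│· · · · · ♙ · ·│4
3│♙ ♙ · ♙ ♗ · · ·│3
2│· · ♙ · ♙ · ♙ ♙│2
1│♖ ♘ · ♕ ♔ ♗ ♘ ♖│1
  ─────────────────
  a b c d e f g h


d8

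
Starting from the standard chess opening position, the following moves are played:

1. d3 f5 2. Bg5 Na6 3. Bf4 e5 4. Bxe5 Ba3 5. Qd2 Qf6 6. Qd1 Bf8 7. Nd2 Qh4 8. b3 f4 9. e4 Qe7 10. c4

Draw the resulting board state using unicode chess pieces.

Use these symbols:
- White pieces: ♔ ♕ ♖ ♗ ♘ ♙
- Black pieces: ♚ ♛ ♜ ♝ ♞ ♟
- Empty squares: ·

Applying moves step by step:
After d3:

♜ ♞ ♝ ♛ ♚ ♝ ♞ ♜
♟ ♟ ♟ ♟ ♟ ♟ ♟ ♟
· · · · · · · ·
· · · · · · · ·
· · · · · · · ·
· · · ♙ · · · ·
♙ ♙ ♙ · ♙ ♙ ♙ ♙
♖ ♘ ♗ ♕ ♔ ♗ ♘ ♖


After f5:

♜ ♞ ♝ ♛ ♚ ♝ ♞ ♜
♟ ♟ ♟ ♟ ♟ · ♟ ♟
· · · · · · · ·
· · · · · ♟ · ·
· · · · · · · ·
· · · ♙ · · · ·
♙ ♙ ♙ · ♙ ♙ ♙ ♙
♖ ♘ ♗ ♕ ♔ ♗ ♘ ♖


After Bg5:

♜ ♞ ♝ ♛ ♚ ♝ ♞ ♜
♟ ♟ ♟ ♟ ♟ · ♟ ♟
· · · · · · · ·
· · · · · ♟ ♗ ·
· · · · · · · ·
· · · ♙ · · · ·
♙ ♙ ♙ · ♙ ♙ ♙ ♙
♖ ♘ · ♕ ♔ ♗ ♘ ♖


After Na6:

♜ · ♝ ♛ ♚ ♝ ♞ ♜
♟ ♟ ♟ ♟ ♟ · ♟ ♟
♞ · · · · · · ·
· · · · · ♟ ♗ ·
· · · · · · · ·
· · · ♙ · · · ·
♙ ♙ ♙ · ♙ ♙ ♙ ♙
♖ ♘ · ♕ ♔ ♗ ♘ ♖


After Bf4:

♜ · ♝ ♛ ♚ ♝ ♞ ♜
♟ ♟ ♟ ♟ ♟ · ♟ ♟
♞ · · · · · · ·
· · · · · ♟ · ·
· · · · · ♗ · ·
· · · ♙ · · · ·
♙ ♙ ♙ · ♙ ♙ ♙ ♙
♖ ♘ · ♕ ♔ ♗ ♘ ♖


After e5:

♜ · ♝ ♛ ♚ ♝ ♞ ♜
♟ ♟ ♟ ♟ · · ♟ ♟
♞ · · · · · · ·
· · · · ♟ ♟ · ·
· · · · · ♗ · ·
· · · ♙ · · · ·
♙ ♙ ♙ · ♙ ♙ ♙ ♙
♖ ♘ · ♕ ♔ ♗ ♘ ♖


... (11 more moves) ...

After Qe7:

♜ · ♝ · ♚ ♝ ♞ ♜
♟ ♟ ♟ ♟ ♛ · ♟ ♟
♞ · · · · · · ·
· · · · ♗ · · ·
· · · · ♙ ♟ · ·
· ♙ · ♙ · · · ·
♙ · ♙ ♘ · ♙ ♙ ♙
♖ · · ♕ ♔ ♗ ♘ ♖


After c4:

♜ · ♝ · ♚ ♝ ♞ ♜
♟ ♟ ♟ ♟ ♛ · ♟ ♟
♞ · · · · · · ·
· · · · ♗ · · ·
· · ♙ · ♙ ♟ · ·
· ♙ · ♙ · · · ·
♙ · · ♘ · ♙ ♙ ♙
♖ · · ♕ ♔ ♗ ♘ ♖



  a b c d e f g h
  ─────────────────
8│♜ · ♝ · ♚ ♝ ♞ ♜│8
7│♟ ♟ ♟ ♟ ♛ · ♟ ♟│7
6│♞ · · · · · · ·│6
5│· · · · ♗ · · ·│5
4│· · ♙ · ♙ ♟ · ·│4
3│· ♙ · ♙ · · · ·│3
2│♙ · · ♘ · ♙ ♙ ♙│2
1│♖ · · ♕ ♔ ♗ ♘ ♖│1
  ─────────────────
  a b c d e f g h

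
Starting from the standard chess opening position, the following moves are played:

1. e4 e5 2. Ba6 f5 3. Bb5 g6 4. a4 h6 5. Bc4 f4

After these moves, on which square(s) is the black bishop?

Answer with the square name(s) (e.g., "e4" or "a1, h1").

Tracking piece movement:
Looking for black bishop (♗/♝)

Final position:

  a b c d e f g h
  ─────────────────
8│♜ ♞ ♝ ♛ ♚ ♝ ♞ ♜│8
7│♟ ♟ ♟ ♟ · · · ·│7
6│· · · · · · ♟ ♟│6
5│· · · · ♟ · · ·│5
4│♙ · ♗ · ♙ ♟ · ·│4
3│· · · · · · · ·│3
2│· ♙ ♙ ♙ · ♙ ♙ ♙│2
1│♖ ♘ ♗ ♕ ♔ · ♘ ♖│1
  ─────────────────
  a b c d e f g h


c8, f8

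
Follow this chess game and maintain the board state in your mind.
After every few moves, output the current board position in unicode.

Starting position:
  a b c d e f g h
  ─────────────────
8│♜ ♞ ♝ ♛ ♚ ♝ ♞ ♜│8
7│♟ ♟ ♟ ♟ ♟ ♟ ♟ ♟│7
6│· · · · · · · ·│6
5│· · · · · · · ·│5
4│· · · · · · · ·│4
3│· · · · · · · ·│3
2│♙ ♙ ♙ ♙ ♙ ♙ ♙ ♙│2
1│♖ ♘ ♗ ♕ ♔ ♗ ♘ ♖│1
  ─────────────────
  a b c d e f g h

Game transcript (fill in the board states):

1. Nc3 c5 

  a b c d e f g h
  ─────────────────
8│♜ ♞ ♝ ♛ ♚ ♝ ♞ ♜│8
7│♟ ♟ · ♟ ♟ ♟ ♟ ♟│7
6│· · · · · · · ·│6
5│· · ♟ · · · · ·│5
4│· · · · · · · ·│4
3│· · ♘ · · · · ·│3
2│♙ ♙ ♙ ♙ ♙ ♙ ♙ ♙│2
1│♖ · ♗ ♕ ♔ ♗ ♘ ♖│1
  ─────────────────
  a b c d e f g h

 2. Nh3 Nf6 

  a b c d e f g h
  ─────────────────
8│♜ ♞ ♝ ♛ ♚ ♝ · ♜│8
7│♟ ♟ · ♟ ♟ ♟ ♟ ♟│7
6│· · · · · ♞ · ·│6
5│· · ♟ · · · · ·│5
4│· · · · · · · ·│4
3│· · ♘ · · · · ♘│3
2│♙ ♙ ♙ ♙ ♙ ♙ ♙ ♙│2
1│♖ · ♗ ♕ ♔ ♗ · ♖│1
  ─────────────────
  a b c d e f g h

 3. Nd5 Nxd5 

  a b c d e f g h
  ─────────────────
8│♜ ♞ ♝ ♛ ♚ ♝ · ♜│8
7│♟ ♟ · ♟ ♟ ♟ ♟ ♟│7
6│· · · · · · · ·│6
5│· · ♟ ♞ · · · ·│5
4│· · · · · · · ·│4
3│· · · · · · · ♘│3
2│♙ ♙ ♙ ♙ ♙ ♙ ♙ ♙│2
1│♖ · ♗ ♕ ♔ ♗ · ♖│1
  ─────────────────
  a b c d e f g h



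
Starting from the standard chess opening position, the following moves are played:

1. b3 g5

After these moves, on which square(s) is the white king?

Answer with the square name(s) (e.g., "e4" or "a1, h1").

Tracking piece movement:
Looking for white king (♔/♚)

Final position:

  a b c d e f g h
  ─────────────────
8│♜ ♞ ♝ ♛ ♚ ♝ ♞ ♜│8
7│♟ ♟ ♟ ♟ ♟ ♟ · ♟│7
6│· · · · · · · ·│6
5│· · · · · · ♟ ·│5
4│· · · · · · · ·│4
3│· ♙ · · · · · ·│3
2│♙ · ♙ ♙ ♙ ♙ ♙ ♙│2
1│♖ ♘ ♗ ♕ ♔ ♗ ♘ ♖│1
  ─────────────────
  a b c d e f g h


e1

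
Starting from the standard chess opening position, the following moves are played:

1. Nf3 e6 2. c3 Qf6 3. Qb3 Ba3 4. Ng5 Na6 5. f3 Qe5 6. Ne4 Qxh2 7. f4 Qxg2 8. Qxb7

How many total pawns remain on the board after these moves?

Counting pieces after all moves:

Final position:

  a b c d e f g h
  ─────────────────
8│♜ · ♝ · ♚ · ♞ ♜│8
7│♟ ♕ ♟ ♟ · ♟ ♟ ♟│7
6│♞ · · · ♟ · · ·│6
5│· · · · · · · ·│5
4│· · · · ♘ ♙ · ·│4
3│♝ · ♙ · · · · ·│3
2│♙ ♙ · ♙ ♙ · ♛ ·│2
1│♖ ♘ ♗ · ♔ ♗ · ♖│1
  ─────────────────
  a b c d e f g h


13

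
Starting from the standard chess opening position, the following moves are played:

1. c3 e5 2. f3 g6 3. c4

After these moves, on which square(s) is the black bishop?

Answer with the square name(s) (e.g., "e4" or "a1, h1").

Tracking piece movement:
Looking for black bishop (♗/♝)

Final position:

  a b c d e f g h
  ─────────────────
8│♜ ♞ ♝ ♛ ♚ ♝ ♞ ♜│8
7│♟ ♟ ♟ ♟ · ♟ · ♟│7
6│· · · · · · ♟ ·│6
5│· · · · ♟ · · ·│5
4│· · ♙ · · · · ·│4
3│· · · · · ♙ · ·│3
2│♙ ♙ · ♙ ♙ · ♙ ♙│2
1│♖ ♘ ♗ ♕ ♔ ♗ ♘ ♖│1
  ─────────────────
  a b c d e f g h


c8, f8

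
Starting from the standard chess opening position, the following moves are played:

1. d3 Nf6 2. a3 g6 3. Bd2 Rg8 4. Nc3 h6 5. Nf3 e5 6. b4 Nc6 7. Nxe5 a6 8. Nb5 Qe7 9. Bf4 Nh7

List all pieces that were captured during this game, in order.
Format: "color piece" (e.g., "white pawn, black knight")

Tracking captures:
  Nxe5: captured black pawn

black pawn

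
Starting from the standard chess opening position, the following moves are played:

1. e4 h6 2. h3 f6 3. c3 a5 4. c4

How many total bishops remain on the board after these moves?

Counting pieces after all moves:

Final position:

  a b c d e f g h
  ─────────────────
8│♜ ♞ ♝ ♛ ♚ ♝ ♞ ♜│8
7│· ♟ ♟ ♟ ♟ · ♟ ·│7
6│· · · · · ♟ · ♟│6
5│♟ · · · · · · ·│5
4│· · ♙ · ♙ · · ·│4
3│· · · · · · · ♙│3
2│♙ ♙ · ♙ · ♙ ♙ ·│2
1│♖ ♘ ♗ ♕ ♔ ♗ ♘ ♖│1
  ─────────────────
  a b c d e f g h


4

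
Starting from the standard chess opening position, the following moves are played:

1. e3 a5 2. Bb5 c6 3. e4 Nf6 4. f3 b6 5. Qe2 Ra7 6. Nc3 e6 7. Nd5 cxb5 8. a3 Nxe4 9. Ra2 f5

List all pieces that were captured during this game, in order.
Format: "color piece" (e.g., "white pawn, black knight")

Tracking captures:
  cxb5: captured white bishop
  Nxe4: captured white pawn

white bishop, white pawn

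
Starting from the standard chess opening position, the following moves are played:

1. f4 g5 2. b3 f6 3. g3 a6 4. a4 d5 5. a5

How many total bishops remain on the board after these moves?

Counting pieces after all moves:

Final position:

  a b c d e f g h
  ─────────────────
8│♜ ♞ ♝ ♛ ♚ ♝ ♞ ♜│8
7│· ♟ ♟ · ♟ · · ♟│7
6│♟ · · · · ♟ · ·│6
5│♙ · · ♟ · · ♟ ·│5
4│· · · · · ♙ · ·│4
3│· ♙ · · · · ♙ ·│3
2│· · ♙ ♙ ♙ · · ♙│2
1│♖ ♘ ♗ ♕ ♔ ♗ ♘ ♖│1
  ─────────────────
  a b c d e f g h


4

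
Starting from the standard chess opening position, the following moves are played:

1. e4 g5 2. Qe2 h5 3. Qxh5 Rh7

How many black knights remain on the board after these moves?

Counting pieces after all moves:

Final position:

  a b c d e f g h
  ─────────────────
8│♜ ♞ ♝ ♛ ♚ ♝ ♞ ·│8
7│♟ ♟ ♟ ♟ ♟ ♟ · ♜│7
6│· · · · · · · ·│6
5│· · · · · · ♟ ♕│5
4│· · · · ♙ · · ·│4
3│· · · · · · · ·│3
2│♙ ♙ ♙ ♙ · ♙ ♙ ♙│2
1│♖ ♘ ♗ · ♔ ♗ ♘ ♖│1
  ─────────────────
  a b c d e f g h


2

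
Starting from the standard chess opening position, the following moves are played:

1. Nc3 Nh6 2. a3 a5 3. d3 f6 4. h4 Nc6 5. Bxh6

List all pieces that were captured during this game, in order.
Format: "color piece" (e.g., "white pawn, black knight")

Tracking captures:
  Bxh6: captured black knight

black knight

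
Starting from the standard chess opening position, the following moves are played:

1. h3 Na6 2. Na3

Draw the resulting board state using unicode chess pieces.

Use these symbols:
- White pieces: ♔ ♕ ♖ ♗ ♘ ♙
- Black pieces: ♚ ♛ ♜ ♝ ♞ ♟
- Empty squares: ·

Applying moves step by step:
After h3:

♜ ♞ ♝ ♛ ♚ ♝ ♞ ♜
♟ ♟ ♟ ♟ ♟ ♟ ♟ ♟
· · · · · · · ·
· · · · · · · ·
· · · · · · · ·
· · · · · · · ♙
♙ ♙ ♙ ♙ ♙ ♙ ♙ ·
♖ ♘ ♗ ♕ ♔ ♗ ♘ ♖


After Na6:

♜ · ♝ ♛ ♚ ♝ ♞ ♜
♟ ♟ ♟ ♟ ♟ ♟ ♟ ♟
♞ · · · · · · ·
· · · · · · · ·
· · · · · · · ·
· · · · · · · ♙
♙ ♙ ♙ ♙ ♙ ♙ ♙ ·
♖ ♘ ♗ ♕ ♔ ♗ ♘ ♖


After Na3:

♜ · ♝ ♛ ♚ ♝ ♞ ♜
♟ ♟ ♟ ♟ ♟ ♟ ♟ ♟
♞ · · · · · · ·
· · · · · · · ·
· · · · · · · ·
♘ · · · · · · ♙
♙ ♙ ♙ ♙ ♙ ♙ ♙ ·
♖ · ♗ ♕ ♔ ♗ ♘ ♖



  a b c d e f g h
  ─────────────────
8│♜ · ♝ ♛ ♚ ♝ ♞ ♜│8
7│♟ ♟ ♟ ♟ ♟ ♟ ♟ ♟│7
6│♞ · · · · · · ·│6
5│· · · · · · · ·│5
4│· · · · · · · ·│4
3│♘ · · · · · · ♙│3
2│♙ ♙ ♙ ♙ ♙ ♙ ♙ ·│2
1│♖ · ♗ ♕ ♔ ♗ ♘ ♖│1
  ─────────────────
  a b c d e f g h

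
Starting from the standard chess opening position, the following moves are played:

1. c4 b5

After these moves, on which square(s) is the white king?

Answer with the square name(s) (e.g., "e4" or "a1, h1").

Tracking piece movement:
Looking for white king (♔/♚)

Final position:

  a b c d e f g h
  ─────────────────
8│♜ ♞ ♝ ♛ ♚ ♝ ♞ ♜│8
7│♟ · ♟ ♟ ♟ ♟ ♟ ♟│7
6│· · · · · · · ·│6
5│· ♟ · · · · · ·│5
4│· · ♙ · · · · ·│4
3│· · · · · · · ·│3
2│♙ ♙ · ♙ ♙ ♙ ♙ ♙│2
1│♖ ♘ ♗ ♕ ♔ ♗ ♘ ♖│1
  ─────────────────
  a b c d e f g h


e1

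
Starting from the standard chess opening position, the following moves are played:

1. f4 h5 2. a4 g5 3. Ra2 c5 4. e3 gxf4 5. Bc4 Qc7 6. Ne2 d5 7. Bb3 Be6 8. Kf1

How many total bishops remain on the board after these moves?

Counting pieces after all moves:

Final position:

  a b c d e f g h
  ─────────────────
8│♜ ♞ · · ♚ ♝ ♞ ♜│8
7│♟ ♟ ♛ · ♟ ♟ · ·│7
6│· · · · ♝ · · ·│6
5│· · ♟ ♟ · · · ♟│5
4│♙ · · · · ♟ · ·│4
3│· ♗ · · ♙ · · ·│3
2│♖ ♙ ♙ ♙ ♘ · ♙ ♙│2
1│· ♘ ♗ ♕ · ♔ · ♖│1
  ─────────────────
  a b c d e f g h


4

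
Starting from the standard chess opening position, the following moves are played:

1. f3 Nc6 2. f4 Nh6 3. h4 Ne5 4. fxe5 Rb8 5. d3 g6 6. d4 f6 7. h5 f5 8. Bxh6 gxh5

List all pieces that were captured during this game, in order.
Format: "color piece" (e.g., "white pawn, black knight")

Tracking captures:
  fxe5: captured black knight
  Bxh6: captured black knight
  gxh5: captured white pawn

black knight, black knight, white pawn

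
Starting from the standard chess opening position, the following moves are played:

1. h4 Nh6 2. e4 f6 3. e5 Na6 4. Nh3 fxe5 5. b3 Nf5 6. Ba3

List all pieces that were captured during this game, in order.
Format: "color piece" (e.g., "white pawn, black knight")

Tracking captures:
  fxe5: captured white pawn

white pawn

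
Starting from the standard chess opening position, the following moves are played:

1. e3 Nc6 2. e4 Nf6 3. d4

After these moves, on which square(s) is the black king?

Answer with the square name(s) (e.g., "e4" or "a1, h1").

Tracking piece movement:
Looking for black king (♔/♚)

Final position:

  a b c d e f g h
  ─────────────────
8│♜ · ♝ ♛ ♚ ♝ · ♜│8
7│♟ ♟ ♟ ♟ ♟ ♟ ♟ ♟│7
6│· · ♞ · · ♞ · ·│6
5│· · · · · · · ·│5
4│· · · ♙ ♙ · · ·│4
3│· · · · · · · ·│3
2│♙ ♙ ♙ · · ♙ ♙ ♙│2
1│♖ ♘ ♗ ♕ ♔ ♗ ♘ ♖│1
  ─────────────────
  a b c d e f g h


e8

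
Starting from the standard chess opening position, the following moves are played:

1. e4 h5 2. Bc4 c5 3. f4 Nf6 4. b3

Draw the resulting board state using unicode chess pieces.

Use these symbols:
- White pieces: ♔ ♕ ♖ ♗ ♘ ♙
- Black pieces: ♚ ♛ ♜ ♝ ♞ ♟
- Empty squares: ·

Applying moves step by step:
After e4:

♜ ♞ ♝ ♛ ♚ ♝ ♞ ♜
♟ ♟ ♟ ♟ ♟ ♟ ♟ ♟
· · · · · · · ·
· · · · · · · ·
· · · · ♙ · · ·
· · · · · · · ·
♙ ♙ ♙ ♙ · ♙ ♙ ♙
♖ ♘ ♗ ♕ ♔ ♗ ♘ ♖


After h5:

♜ ♞ ♝ ♛ ♚ ♝ ♞ ♜
♟ ♟ ♟ ♟ ♟ ♟ ♟ ·
· · · · · · · ·
· · · · · · · ♟
· · · · ♙ · · ·
· · · · · · · ·
♙ ♙ ♙ ♙ · ♙ ♙ ♙
♖ ♘ ♗ ♕ ♔ ♗ ♘ ♖


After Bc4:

♜ ♞ ♝ ♛ ♚ ♝ ♞ ♜
♟ ♟ ♟ ♟ ♟ ♟ ♟ ·
· · · · · · · ·
· · · · · · · ♟
· · ♗ · ♙ · · ·
· · · · · · · ·
♙ ♙ ♙ ♙ · ♙ ♙ ♙
♖ ♘ ♗ ♕ ♔ · ♘ ♖


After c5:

♜ ♞ ♝ ♛ ♚ ♝ ♞ ♜
♟ ♟ · ♟ ♟ ♟ ♟ ·
· · · · · · · ·
· · ♟ · · · · ♟
· · ♗ · ♙ · · ·
· · · · · · · ·
♙ ♙ ♙ ♙ · ♙ ♙ ♙
♖ ♘ ♗ ♕ ♔ · ♘ ♖


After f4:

♜ ♞ ♝ ♛ ♚ ♝ ♞ ♜
♟ ♟ · ♟ ♟ ♟ ♟ ·
· · · · · · · ·
· · ♟ · · · · ♟
· · ♗ · ♙ ♙ · ·
· · · · · · · ·
♙ ♙ ♙ ♙ · · ♙ ♙
♖ ♘ ♗ ♕ ♔ · ♘ ♖


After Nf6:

♜ ♞ ♝ ♛ ♚ ♝ · ♜
♟ ♟ · ♟ ♟ ♟ ♟ ·
· · · · · ♞ · ·
· · ♟ · · · · ♟
· · ♗ · ♙ ♙ · ·
· · · · · · · ·
♙ ♙ ♙ ♙ · · ♙ ♙
♖ ♘ ♗ ♕ ♔ · ♘ ♖


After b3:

♜ ♞ ♝ ♛ ♚ ♝ · ♜
♟ ♟ · ♟ ♟ ♟ ♟ ·
· · · · · ♞ · ·
· · ♟ · · · · ♟
· · ♗ · ♙ ♙ · ·
· ♙ · · · · · ·
♙ · ♙ ♙ · · ♙ ♙
♖ ♘ ♗ ♕ ♔ · ♘ ♖



  a b c d e f g h
  ─────────────────
8│♜ ♞ ♝ ♛ ♚ ♝ · ♜│8
7│♟ ♟ · ♟ ♟ ♟ ♟ ·│7
6│· · · · · ♞ · ·│6
5│· · ♟ · · · · ♟│5
4│· · ♗ · ♙ ♙ · ·│4
3│· ♙ · · · · · ·│3
2│♙ · ♙ ♙ · · ♙ ♙│2
1│♖ ♘ ♗ ♕ ♔ · ♘ ♖│1
  ─────────────────
  a b c d e f g h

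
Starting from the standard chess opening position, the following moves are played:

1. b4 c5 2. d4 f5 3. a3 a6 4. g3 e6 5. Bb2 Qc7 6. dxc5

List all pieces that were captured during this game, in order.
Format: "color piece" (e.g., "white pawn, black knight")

Tracking captures:
  dxc5: captured black pawn

black pawn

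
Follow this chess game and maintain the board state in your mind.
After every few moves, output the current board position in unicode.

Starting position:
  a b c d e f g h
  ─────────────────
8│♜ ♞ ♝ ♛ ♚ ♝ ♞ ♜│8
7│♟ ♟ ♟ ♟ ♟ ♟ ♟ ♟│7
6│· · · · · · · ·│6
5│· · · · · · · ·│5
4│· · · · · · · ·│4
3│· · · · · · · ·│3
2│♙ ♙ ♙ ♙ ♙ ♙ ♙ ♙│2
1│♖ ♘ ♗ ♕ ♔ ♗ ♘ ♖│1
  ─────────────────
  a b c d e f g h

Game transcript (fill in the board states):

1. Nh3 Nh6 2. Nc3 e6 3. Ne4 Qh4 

  a b c d e f g h
  ─────────────────
8│♜ ♞ ♝ · ♚ ♝ · ♜│8
7│♟ ♟ ♟ ♟ · ♟ ♟ ♟│7
6│· · · · ♟ · · ♞│6
5│· · · · · · · ·│5
4│· · · · ♘ · · ♛│4
3│· · · · · · · ♘│3
2│♙ ♙ ♙ ♙ ♙ ♙ ♙ ♙│2
1│♖ · ♗ ♕ ♔ ♗ · ♖│1
  ─────────────────
  a b c d e f g h

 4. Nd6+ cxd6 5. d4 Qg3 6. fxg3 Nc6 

  a b c d e f g h
  ─────────────────
8│♜ · ♝ · ♚ ♝ · ♜│8
7│♟ ♟ · ♟ · ♟ ♟ ♟│7
6│· · ♞ ♟ ♟ · · ♞│6
5│· · · · · · · ·│5
4│· · · ♙ · · · ·│4
3│· · · · · · ♙ ♘│3
2│♙ ♙ ♙ · ♙ · ♙ ♙│2
1│♖ · ♗ ♕ ♔ ♗ · ♖│1
  ─────────────────
  a b c d e f g h

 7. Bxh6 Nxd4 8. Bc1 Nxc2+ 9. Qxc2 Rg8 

  a b c d e f g h
  ─────────────────
8│♜ · ♝ · ♚ ♝ ♜ ·│8
7│♟ ♟ · ♟ · ♟ ♟ ♟│7
6│· · · ♟ ♟ · · ·│6
5│· · · · · · · ·│5
4│· · · · · · · ·│4
3│· · · · · · ♙ ♘│3
2│♙ ♙ ♕ · ♙ · ♙ ♙│2
1│♖ · ♗ · ♔ ♗ · ♖│1
  ─────────────────
  a b c d e f g h

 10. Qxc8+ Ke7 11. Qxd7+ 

  a b c d e f g h
  ─────────────────
8│♜ · · · · ♝ ♜ ·│8
7│♟ ♟ · ♕ ♚ ♟ ♟ ♟│7
6│· · · ♟ ♟ · · ·│6
5│· · · · · · · ·│5
4│· · · · · · · ·│4
3│· · · · · · ♙ ♘│3
2│♙ ♙ · · ♙ · ♙ ♙│2
1│♖ · ♗ · ♔ ♗ · ♖│1
  ─────────────────
  a b c d e f g h
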